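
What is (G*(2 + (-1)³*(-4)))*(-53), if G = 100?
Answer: -31800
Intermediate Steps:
(G*(2 + (-1)³*(-4)))*(-53) = (100*(2 + (-1)³*(-4)))*(-53) = (100*(2 - 1*(-4)))*(-53) = (100*(2 + 4))*(-53) = (100*6)*(-53) = 600*(-53) = -31800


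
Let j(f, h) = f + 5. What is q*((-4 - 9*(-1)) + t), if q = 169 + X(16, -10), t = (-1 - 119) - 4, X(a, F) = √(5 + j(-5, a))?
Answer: -20111 - 119*√5 ≈ -20377.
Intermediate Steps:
j(f, h) = 5 + f
X(a, F) = √5 (X(a, F) = √(5 + (5 - 5)) = √(5 + 0) = √5)
t = -124 (t = -120 - 4 = -124)
q = 169 + √5 ≈ 171.24
q*((-4 - 9*(-1)) + t) = (169 + √5)*((-4 - 9*(-1)) - 124) = (169 + √5)*((-4 + 9) - 124) = (169 + √5)*(5 - 124) = (169 + √5)*(-119) = -20111 - 119*√5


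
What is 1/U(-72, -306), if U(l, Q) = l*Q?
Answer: 1/22032 ≈ 4.5389e-5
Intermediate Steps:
U(l, Q) = Q*l
1/U(-72, -306) = 1/(-306*(-72)) = 1/22032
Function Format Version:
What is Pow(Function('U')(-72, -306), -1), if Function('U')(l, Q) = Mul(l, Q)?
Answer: Rational(1, 22032) ≈ 4.5389e-5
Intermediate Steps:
Function('U')(l, Q) = Mul(Q, l)
Pow(Function('U')(-72, -306), -1) = Pow(Mul(-306, -72), -1) = Pow(22032, -1) = Rational(1, 22032)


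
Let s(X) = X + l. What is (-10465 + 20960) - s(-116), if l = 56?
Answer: 10555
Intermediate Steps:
s(X) = 56 + X (s(X) = X + 56 = 56 + X)
(-10465 + 20960) - s(-116) = (-10465 + 20960) - (56 - 116) = 10495 - 1*(-60) = 10495 + 60 = 10555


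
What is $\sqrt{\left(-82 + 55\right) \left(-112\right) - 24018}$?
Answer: $i \sqrt{20994} \approx 144.89 i$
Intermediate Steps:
$\sqrt{\left(-82 + 55\right) \left(-112\right) - 24018} = \sqrt{\left(-27\right) \left(-112\right) - 24018} = \sqrt{3024 - 24018} = \sqrt{-20994} = i \sqrt{20994}$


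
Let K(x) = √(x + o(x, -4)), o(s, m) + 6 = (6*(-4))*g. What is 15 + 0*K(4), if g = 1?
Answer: 15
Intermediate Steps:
o(s, m) = -30 (o(s, m) = -6 + (6*(-4))*1 = -6 - 24*1 = -6 - 24 = -30)
K(x) = √(-30 + x) (K(x) = √(x - 30) = √(-30 + x))
15 + 0*K(4) = 15 + 0*√(-30 + 4) = 15 + 0*√(-26) = 15 + 0*(I*√26) = 15 + 0 = 15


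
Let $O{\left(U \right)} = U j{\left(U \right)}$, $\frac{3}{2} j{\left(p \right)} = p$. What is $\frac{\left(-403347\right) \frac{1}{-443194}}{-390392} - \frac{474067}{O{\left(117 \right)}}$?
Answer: $- \frac{41011393905481969}{789487485915024} \approx -51.947$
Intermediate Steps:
$j{\left(p \right)} = \frac{2 p}{3}$
$O{\left(U \right)} = \frac{2 U^{2}}{3}$ ($O{\left(U \right)} = U \frac{2 U}{3} = \frac{2 U^{2}}{3}$)
$\frac{\left(-403347\right) \frac{1}{-443194}}{-390392} - \frac{474067}{O{\left(117 \right)}} = \frac{\left(-403347\right) \frac{1}{-443194}}{-390392} - \frac{474067}{\frac{2}{3} \cdot 117^{2}} = \left(-403347\right) \left(- \frac{1}{443194}\right) \left(- \frac{1}{390392}\right) - \frac{474067}{\frac{2}{3} \cdot 13689} = \frac{403347}{443194} \left(- \frac{1}{390392}\right) - \frac{474067}{9126} = - \frac{403347}{173019392048} - \frac{474067}{9126} = - \frac{41011393905481969}{789487485915024}$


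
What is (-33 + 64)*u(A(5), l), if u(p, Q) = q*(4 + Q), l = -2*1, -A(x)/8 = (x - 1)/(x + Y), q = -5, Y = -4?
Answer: -310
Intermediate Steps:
A(x) = -8*(-1 + x)/(-4 + x) (A(x) = -8*(x - 1)/(x - 4) = -8*(-1 + x)/(-4 + x))
l = -2
u(p, Q) = -20 - 5*Q (u(p, Q) = -5*(4 + Q) = -20 - 5*Q)
(-33 + 64)*u(A(5), l) = (-33 + 64)*(-20 - 5*(-2)) = 31*(-20 + 10) = 31*(-10) = -310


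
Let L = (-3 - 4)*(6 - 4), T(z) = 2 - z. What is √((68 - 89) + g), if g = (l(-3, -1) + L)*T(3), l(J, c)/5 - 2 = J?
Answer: I*√2 ≈ 1.4142*I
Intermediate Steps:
l(J, c) = 10 + 5*J
L = -14 (L = -7*2 = -14)
g = 19 (g = ((10 + 5*(-3)) - 14)*(2 - 1*3) = ((10 - 15) - 14)*(2 - 3) = (-5 - 14)*(-1) = -19*(-1) = 19)
√((68 - 89) + g) = √((68 - 89) + 19) = √(-21 + 19) = √(-2) = I*√2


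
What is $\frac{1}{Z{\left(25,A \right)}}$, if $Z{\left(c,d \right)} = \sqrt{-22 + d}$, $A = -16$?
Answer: $- \frac{i \sqrt{38}}{38} \approx - 0.16222 i$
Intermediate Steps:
$\frac{1}{Z{\left(25,A \right)}} = \frac{1}{\sqrt{-22 - 16}} = \frac{1}{\sqrt{-38}} = \frac{1}{i \sqrt{38}} = - \frac{i \sqrt{38}}{38}$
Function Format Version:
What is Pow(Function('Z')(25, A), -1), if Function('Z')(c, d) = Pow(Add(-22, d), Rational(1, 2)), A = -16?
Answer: Mul(Rational(-1, 38), I, Pow(38, Rational(1, 2))) ≈ Mul(-0.16222, I)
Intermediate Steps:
Pow(Function('Z')(25, A), -1) = Pow(Pow(Add(-22, -16), Rational(1, 2)), -1) = Pow(Pow(-38, Rational(1, 2)), -1) = Pow(Mul(I, Pow(38, Rational(1, 2))), -1) = Mul(Rational(-1, 38), I, Pow(38, Rational(1, 2)))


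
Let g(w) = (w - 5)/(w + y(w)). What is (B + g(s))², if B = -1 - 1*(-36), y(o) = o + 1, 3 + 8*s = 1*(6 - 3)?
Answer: 900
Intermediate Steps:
s = 0 (s = -3/8 + (1*(6 - 3))/8 = -3/8 + (1*3)/8 = -3/8 + (⅛)*3 = -3/8 + 3/8 = 0)
y(o) = 1 + o
B = 35 (B = -1 + 36 = 35)
g(w) = (-5 + w)/(1 + 2*w) (g(w) = (w - 5)/(w + (1 + w)) = (-5 + w)/(1 + 2*w))
(B + g(s))² = (35 + (-5 + 0)/(1 + 2*0))² = (35 - 5/(1 + 0))² = (35 - 5/1)² = (35 + 1*(-5))² = (35 - 5)² = 30² = 900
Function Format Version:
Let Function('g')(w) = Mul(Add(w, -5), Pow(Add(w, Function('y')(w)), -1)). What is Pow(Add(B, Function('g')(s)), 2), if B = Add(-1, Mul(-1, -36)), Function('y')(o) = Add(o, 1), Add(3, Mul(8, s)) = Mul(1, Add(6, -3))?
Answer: 900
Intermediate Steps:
s = 0 (s = Add(Rational(-3, 8), Mul(Rational(1, 8), Mul(1, Add(6, -3)))) = Add(Rational(-3, 8), Mul(Rational(1, 8), Mul(1, 3))) = Add(Rational(-3, 8), Mul(Rational(1, 8), 3)) = Add(Rational(-3, 8), Rational(3, 8)) = 0)
Function('y')(o) = Add(1, o)
B = 35 (B = Add(-1, 36) = 35)
Function('g')(w) = Mul(Pow(Add(1, Mul(2, w)), -1), Add(-5, w)) (Function('g')(w) = Mul(Add(w, -5), Pow(Add(w, Add(1, w)), -1)) = Mul(Add(-5, w), Pow(Add(1, Mul(2, w)), -1)) = Mul(Pow(Add(1, Mul(2, w)), -1), Add(-5, w)))
Pow(Add(B, Function('g')(s)), 2) = Pow(Add(35, Mul(Pow(Add(1, Mul(2, 0)), -1), Add(-5, 0))), 2) = Pow(Add(35, Mul(Pow(Add(1, 0), -1), -5)), 2) = Pow(Add(35, Mul(Pow(1, -1), -5)), 2) = Pow(Add(35, Mul(1, -5)), 2) = Pow(Add(35, -5), 2) = Pow(30, 2) = 900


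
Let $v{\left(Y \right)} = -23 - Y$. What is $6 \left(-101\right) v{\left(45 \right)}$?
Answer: $41208$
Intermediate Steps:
$6 \left(-101\right) v{\left(45 \right)} = 6 \left(-101\right) \left(-23 - 45\right) = - 606 \left(-23 - 45\right) = \left(-606\right) \left(-68\right) = 41208$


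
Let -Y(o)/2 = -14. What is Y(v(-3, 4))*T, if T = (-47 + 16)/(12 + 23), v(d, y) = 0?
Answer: -124/5 ≈ -24.800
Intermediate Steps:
Y(o) = 28 (Y(o) = -2*(-14) = 28)
T = -31/35 ≈ -0.88571
Y(v(-3, 4))*T = 28*(-31/35) = -124/5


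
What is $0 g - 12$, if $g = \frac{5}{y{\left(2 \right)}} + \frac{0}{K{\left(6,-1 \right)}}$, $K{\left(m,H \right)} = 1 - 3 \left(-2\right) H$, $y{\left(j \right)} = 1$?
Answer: $-12$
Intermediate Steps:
$K{\left(m,H \right)} = 1 + 6 H$ ($K{\left(m,H \right)} = 1 - - 6 H = 1 + 6 H$)
$g = 5$ ($g = \frac{5}{1} + \frac{0}{1 + 6 \left(-1\right)} = 5 \cdot 1 + \frac{0}{1 - 6} = 5 + \frac{0}{-5} = 5 + 0 \left(- \frac{1}{5}\right) = 5 + 0 = 5$)
$0 g - 12 = 0 \cdot 5 - 12 = 0 - 12 = -12$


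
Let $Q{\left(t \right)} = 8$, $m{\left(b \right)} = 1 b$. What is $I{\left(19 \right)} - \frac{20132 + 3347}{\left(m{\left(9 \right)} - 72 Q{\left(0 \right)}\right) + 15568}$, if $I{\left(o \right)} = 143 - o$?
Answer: $\frac{1836645}{15001} \approx 122.43$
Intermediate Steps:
$m{\left(b \right)} = b$
$I{\left(19 \right)} - \frac{20132 + 3347}{\left(m{\left(9 \right)} - 72 Q{\left(0 \right)}\right) + 15568} = \left(143 - 19\right) - \frac{20132 + 3347}{\left(9 - 576\right) + 15568} = \left(143 - 19\right) - \frac{23479}{\left(9 - 576\right) + 15568} = 124 - \frac{23479}{-567 + 15568} = 124 - \frac{23479}{15001} = \frac{1836645}{15001}$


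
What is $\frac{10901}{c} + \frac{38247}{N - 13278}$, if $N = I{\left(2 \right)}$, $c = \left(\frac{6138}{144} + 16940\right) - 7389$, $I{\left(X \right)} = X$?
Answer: $- \frac{1777645595}{1018919724} \approx -1.7446$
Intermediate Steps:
$c = \frac{76749}{8}$ ($c = \left(6138 \cdot \frac{1}{144} + 16940\right) - 7389 = \left(\frac{341}{8} + 16940\right) - 7389 = \frac{135861}{8} - 7389 = \frac{76749}{8} \approx 9593.6$)
$N = 2$
$\frac{10901}{c} + \frac{38247}{N - 13278} = \frac{10901}{\frac{76749}{8}} + \frac{38247}{2 - 13278} = 10901 \cdot \frac{8}{76749} + \frac{38247}{-13276} = \frac{87208}{76749} + 38247 \left(- \frac{1}{13276}\right) = \frac{87208}{76749} - \frac{38247}{13276} = - \frac{1777645595}{1018919724}$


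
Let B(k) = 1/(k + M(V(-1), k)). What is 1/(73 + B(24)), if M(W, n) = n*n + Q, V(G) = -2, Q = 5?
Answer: 605/44166 ≈ 0.013698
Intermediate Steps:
M(W, n) = 5 + n**2 (M(W, n) = n*n + 5 = n**2 + 5 = 5 + n**2)
B(k) = 1/(5 + k + k**2) (B(k) = 1/(k + (5 + k**2)) = 1/(5 + k + k**2))
1/(73 + B(24)) = 1/(73 + 1/(5 + 24 + 24**2)) = 1/(73 + 1/(5 + 24 + 576)) = 1/(73 + 1/605) = 1/(44166/605) = 605/44166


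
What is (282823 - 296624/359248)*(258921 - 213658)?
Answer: 287429386851640/22453 ≈ 1.2801e+10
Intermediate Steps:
(282823 - 296624/359248)*(258921 - 213658) = (282823 - 296624*1/359248)*45263 = (282823 - 18539/22453)*45263 = (6350206280/22453)*45263 = 287429386851640/22453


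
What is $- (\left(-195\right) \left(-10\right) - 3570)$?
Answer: $1620$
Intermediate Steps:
$- (\left(-195\right) \left(-10\right) - 3570) = - (1950 - 3570) = \left(-1\right) \left(-1620\right) = 1620$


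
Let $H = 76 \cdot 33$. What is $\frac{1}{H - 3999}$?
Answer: $- \frac{1}{1491} \approx -0.00067069$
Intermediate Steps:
$H = 2508$
$\frac{1}{H - 3999} = \frac{1}{2508 - 3999} = \frac{1}{-1491} = - \frac{1}{1491}$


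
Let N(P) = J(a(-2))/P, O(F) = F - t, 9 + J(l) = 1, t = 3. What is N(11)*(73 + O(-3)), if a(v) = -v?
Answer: -536/11 ≈ -48.727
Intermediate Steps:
J(l) = -8 (J(l) = -9 + 1 = -8)
O(F) = -3 + F (O(F) = F - 1*3 = F - 3 = -3 + F)
N(P) = -8/P
N(11)*(73 + O(-3)) = (-8/11)*(73 + (-3 - 3)) = (-8*1/11)*(73 - 6) = -8/11*67 = -536/11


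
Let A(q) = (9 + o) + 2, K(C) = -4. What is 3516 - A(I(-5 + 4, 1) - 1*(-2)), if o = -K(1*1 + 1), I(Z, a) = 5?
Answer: 3501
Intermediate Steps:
o = 4 (o = -1*(-4) = 4)
A(q) = 15 (A(q) = (9 + 4) + 2 = 13 + 2 = 15)
3516 - A(I(-5 + 4, 1) - 1*(-2)) = 3516 - 1*15 = 3516 - 15 = 3501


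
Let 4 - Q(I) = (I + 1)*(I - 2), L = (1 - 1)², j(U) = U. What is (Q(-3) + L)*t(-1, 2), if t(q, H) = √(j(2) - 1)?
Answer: -6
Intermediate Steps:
L = 0 (L = 0² = 0)
t(q, H) = 1 (t(q, H) = √(2 - 1) = √1 = 1)
Q(I) = 4 - (1 + I)*(-2 + I) (Q(I) = 4 - (I + 1)*(I - 2) = 4 - (1 + I)*(-2 + I))
(Q(-3) + L)*t(-1, 2) = ((6 - 3 - 1*(-3)²) + 0)*1 = ((6 - 3 - 1*9) + 0)*1 = ((6 - 3 - 9) + 0)*1 = (-6 + 0)*1 = -6*1 = -6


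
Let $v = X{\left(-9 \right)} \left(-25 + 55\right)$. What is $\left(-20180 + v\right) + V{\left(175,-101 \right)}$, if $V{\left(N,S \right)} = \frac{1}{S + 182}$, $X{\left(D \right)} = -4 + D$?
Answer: $- \frac{1666169}{81} \approx -20570.0$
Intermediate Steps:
$v = -390$ ($v = \left(-4 - 9\right) \left(-25 + 55\right) = \left(-13\right) 30 = -390$)
$V{\left(N,S \right)} = \frac{1}{182 + S}$
$\left(-20180 + v\right) + V{\left(175,-101 \right)} = \left(-20180 - 390\right) + \frac{1}{182 - 101} = -20570 + \frac{1}{81} = - \frac{1666169}{81}$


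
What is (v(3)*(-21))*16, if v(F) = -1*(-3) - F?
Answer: 0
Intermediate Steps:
v(F) = 3 - F
(v(3)*(-21))*16 = ((3 - 1*3)*(-21))*16 = ((3 - 3)*(-21))*16 = (0*(-21))*16 = 0*16 = 0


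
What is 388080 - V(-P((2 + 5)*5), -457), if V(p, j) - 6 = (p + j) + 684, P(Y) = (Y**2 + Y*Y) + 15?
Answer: 390312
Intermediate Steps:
P(Y) = 15 + 2*Y**2 (P(Y) = (Y**2 + Y**2) + 15 = 2*Y**2 + 15 = 15 + 2*Y**2)
V(p, j) = 690 + j + p (V(p, j) = 6 + ((p + j) + 684) = 6 + ((j + p) + 684) = 6 + (684 + j + p) = 690 + j + p)
388080 - V(-P((2 + 5)*5), -457) = 388080 - (690 - 457 - (15 + 2*((2 + 5)*5)**2)) = 388080 - (690 - 457 - (15 + 2*(7*5)**2)) = 388080 - (690 - 457 - (15 + 2*35**2)) = 388080 - (690 - 457 - (15 + 2*1225)) = 388080 - (690 - 457 - (15 + 2450)) = 388080 - (690 - 457 - 1*2465) = 388080 - (690 - 457 - 2465) = 388080 - 1*(-2232) = 388080 + 2232 = 390312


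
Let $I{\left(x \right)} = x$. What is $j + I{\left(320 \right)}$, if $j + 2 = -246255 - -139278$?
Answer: $-106659$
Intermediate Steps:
$j = -106979$ ($j = -2 - 106977 = -106979$)
$j + I{\left(320 \right)} = -106979 + 320 = -106659$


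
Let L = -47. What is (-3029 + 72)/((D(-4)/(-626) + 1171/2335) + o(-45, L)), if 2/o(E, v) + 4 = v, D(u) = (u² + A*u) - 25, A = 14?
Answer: -220436099970/42202451 ≈ -5223.3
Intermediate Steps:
D(u) = -25 + u² + 14*u (D(u) = (u² + 14*u) - 25 = -25 + u² + 14*u)
o(E, v) = 2/(-4 + v)
(-3029 + 72)/((D(-4)/(-626) + 1171/2335) + o(-45, L)) = (-3029 + 72)/(((-25 + (-4)² + 14*(-4))/(-626) + 1171/2335) + 2/(-4 - 47)) = -2957/(((-25 + 16 - 56)*(-1/626) + 1171*(1/2335)) + 2/(-51)) = -2957/((-65*(-1/626) + 1171/2335) + 2*(-1/51)) = -2957/((65/626 + 1171/2335) - 2/51) = -2957/(884821/1461710 - 2/51) = -2957/42202451/74547210 = -2957*74547210/42202451 = -220436099970/42202451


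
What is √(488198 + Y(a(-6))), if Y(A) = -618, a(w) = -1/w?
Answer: 2*√121895 ≈ 698.27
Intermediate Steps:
√(488198 + Y(a(-6))) = √(488198 - 618) = √487580 = 2*√121895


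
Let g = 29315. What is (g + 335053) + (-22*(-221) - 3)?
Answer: 369227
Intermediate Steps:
(g + 335053) + (-22*(-221) - 3) = (29315 + 335053) + (-22*(-221) - 3) = 364368 + (4862 - 3) = 364368 + 4859 = 369227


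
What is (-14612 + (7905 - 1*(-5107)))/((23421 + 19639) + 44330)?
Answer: -160/8739 ≈ -0.018309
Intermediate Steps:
(-14612 + (7905 - 1*(-5107)))/((23421 + 19639) + 44330) = (-14612 + (7905 + 5107))/(43060 + 44330) = (-14612 + 13012)/87390 = -1600*1/87390 = -160/8739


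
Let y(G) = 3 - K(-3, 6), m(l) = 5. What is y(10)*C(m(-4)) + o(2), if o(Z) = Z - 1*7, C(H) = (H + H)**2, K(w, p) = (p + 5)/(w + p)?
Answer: -215/3 ≈ -71.667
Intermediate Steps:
K(w, p) = (5 + p)/(p + w)
C(H) = 4*H**2 (C(H) = (2*H)**2 = 4*H**2)
o(Z) = -7 + Z (o(Z) = Z - 7 = -7 + Z)
y(G) = -2/3 (y(G) = 3 - (5 + 6)/(6 - 3) = 3 - 11/3 = -2/3)
y(10)*C(m(-4)) + o(2) = -8*5**2/3 + (-7 + 2) = -8*25/3 - 5 = -2/3*100 - 5 = -200/3 - 5 = -215/3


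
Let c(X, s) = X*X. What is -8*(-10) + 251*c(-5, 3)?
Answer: 6355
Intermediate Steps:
c(X, s) = X**2
-8*(-10) + 251*c(-5, 3) = -8*(-10) + 251*(-5)**2 = 80 + 251*25 = 80 + 6275 = 6355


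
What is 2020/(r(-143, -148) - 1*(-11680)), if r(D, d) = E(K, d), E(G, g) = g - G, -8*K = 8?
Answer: 2020/11533 ≈ 0.17515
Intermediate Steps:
K = -1 (K = -⅛*8 = -1)
r(D, d) = 1 + d (r(D, d) = d - 1*(-1) = d + 1 = 1 + d)
2020/(r(-143, -148) - 1*(-11680)) = 2020/((1 - 148) - 1*(-11680)) = 2020/(-147 + 11680) = 2020/11533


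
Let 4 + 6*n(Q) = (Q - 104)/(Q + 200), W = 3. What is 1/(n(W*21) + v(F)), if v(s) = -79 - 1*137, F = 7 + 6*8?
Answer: -1578/341941 ≈ -0.0046148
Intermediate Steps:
F = 55 (F = 7 + 48 = 55)
v(s) = -216 (v(s) = -79 - 137 = -216)
n(Q) = -⅔ + (-104 + Q)/(6*(200 + Q)) (n(Q) = -⅔ + ((Q - 104)/(Q + 200))/6 = -⅔ + ((-104 + Q)/(200 + Q))/6 = -⅔ + (-104 + Q)/(6*(200 + Q)))
1/(n(W*21) + v(F)) = 1/((-904 - 9*21)/(6*(200 + 3*21)) - 216) = 1/((-904 - 3*63)/(6*(200 + 63)) - 216) = 1/((⅙)*(-904 - 189)/263 - 216) = 1/((⅙)*(1/263)*(-1093) - 216) = 1/(-1093/1578 - 216) = 1/(-341941/1578) = -1578/341941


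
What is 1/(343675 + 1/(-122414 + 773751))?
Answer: 651337/223848243476 ≈ 2.9097e-6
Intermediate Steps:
1/(343675 + 1/(-122414 + 773751)) = 1/(343675 + 1/651337) = 1/(223848243476/651337) = 651337/223848243476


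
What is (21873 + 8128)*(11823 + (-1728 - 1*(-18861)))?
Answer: 868708956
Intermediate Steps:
(21873 + 8128)*(11823 + (-1728 - 1*(-18861))) = 30001*(11823 + (-1728 + 18861)) = 30001*(11823 + 17133) = 30001*28956 = 868708956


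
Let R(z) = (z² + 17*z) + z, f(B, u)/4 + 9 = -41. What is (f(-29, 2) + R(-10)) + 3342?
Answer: 3062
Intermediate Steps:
f(B, u) = -200 (f(B, u) = -36 + 4*(-41) = -36 - 164 = -200)
R(z) = z² + 18*z
(f(-29, 2) + R(-10)) + 3342 = (-200 - 10*(18 - 10)) + 3342 = (-200 - 10*8) + 3342 = (-200 - 80) + 3342 = -280 + 3342 = 3062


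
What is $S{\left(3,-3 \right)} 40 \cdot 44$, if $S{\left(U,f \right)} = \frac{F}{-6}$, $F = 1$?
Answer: $- \frac{880}{3} \approx -293.33$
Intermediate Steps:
$S{\left(U,f \right)} = - \frac{1}{6}$ ($S{\left(U,f \right)} = 1 \frac{1}{-6} = 1 \left(- \frac{1}{6}\right) = - \frac{1}{6}$)
$S{\left(3,-3 \right)} 40 \cdot 44 = \left(- \frac{1}{6}\right) 40 \cdot 44 = \left(- \frac{20}{3}\right) 44 = - \frac{880}{3}$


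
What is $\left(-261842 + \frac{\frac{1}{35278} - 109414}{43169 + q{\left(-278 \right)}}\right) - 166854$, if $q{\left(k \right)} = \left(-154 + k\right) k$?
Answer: $- \frac{2469148207885411}{5759662670} \approx -4.287 \cdot 10^{5}$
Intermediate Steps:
$q{\left(k \right)} = k \left(-154 + k\right)$
$\left(-261842 + \frac{\frac{1}{35278} - 109414}{43169 + q{\left(-278 \right)}}\right) - 166854 = \left(-261842 + \frac{\frac{1}{35278} - 109414}{43169 - 278 \left(-154 - 278\right)}\right) - 166854 = \left(-261842 + \frac{\frac{1}{35278} - 109414}{43169 - -120096}\right) - 166854 = \left(-261842 - \frac{3859907091}{35278 \left(43169 + 120096\right)}\right) - 166854 = \left(-261842 - \frac{3859907091}{35278 \cdot 163265}\right) - 166854 = \left(-261842 - \frac{3859907091}{5759662670}\right) - 166854 = - \frac{1508125452745231}{5759662670} - 166854 = - \frac{2469148207885411}{5759662670}$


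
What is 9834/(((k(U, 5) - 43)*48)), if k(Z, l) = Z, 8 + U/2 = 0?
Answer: -1639/472 ≈ -3.4725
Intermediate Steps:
U = -16 (U = -16 + 2*0 = -16 + 0 = -16)
9834/(((k(U, 5) - 43)*48)) = 9834/(((-16 - 43)*48)) = 9834/((-59*48)) = 9834/(-2832) = 9834*(-1/2832) = -1639/472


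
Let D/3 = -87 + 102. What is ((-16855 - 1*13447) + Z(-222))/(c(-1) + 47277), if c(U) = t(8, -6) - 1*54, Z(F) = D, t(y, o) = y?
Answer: -30257/47231 ≈ -0.64062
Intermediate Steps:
D = 45 (D = 3*(-87 + 102) = 3*15 = 45)
Z(F) = 45
c(U) = -46 (c(U) = 8 - 1*54 = 8 - 54 = -46)
((-16855 - 1*13447) + Z(-222))/(c(-1) + 47277) = ((-16855 - 1*13447) + 45)/(-46 + 47277) = ((-16855 - 13447) + 45)/47231 = (-30302 + 45)*(1/47231) = -30257*1/47231 = -30257/47231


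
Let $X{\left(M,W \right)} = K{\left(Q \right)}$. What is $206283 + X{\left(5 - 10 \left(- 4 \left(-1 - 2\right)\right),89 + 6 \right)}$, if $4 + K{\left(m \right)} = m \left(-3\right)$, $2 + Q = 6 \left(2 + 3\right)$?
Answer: $206195$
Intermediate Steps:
$Q = 28$ ($Q = -2 + 6 \left(2 + 3\right) = -2 + 6 \cdot 5 = -2 + 30 = 28$)
$K{\left(m \right)} = -4 - 3 m$ ($K{\left(m \right)} = -4 + m \left(-3\right) = -4 - 3 m$)
$X{\left(M,W \right)} = -88$ ($X{\left(M,W \right)} = -4 - 84 = -88$)
$206283 + X{\left(5 - 10 \left(- 4 \left(-1 - 2\right)\right),89 + 6 \right)} = 206283 - 88 = 206195$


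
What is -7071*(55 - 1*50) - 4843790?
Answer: -4879145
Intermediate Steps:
-7071*(55 - 1*50) - 4843790 = -7071*(55 - 50) - 4843790 = -7071*5 - 4843790 = -35355 - 4843790 = -4879145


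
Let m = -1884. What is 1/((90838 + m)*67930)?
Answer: 1/6042645220 ≈ 1.6549e-10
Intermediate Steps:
1/((90838 + m)*67930) = 1/((90838 - 1884)*67930) = (1/67930)/88954 = (1/88954)*(1/67930) = 1/6042645220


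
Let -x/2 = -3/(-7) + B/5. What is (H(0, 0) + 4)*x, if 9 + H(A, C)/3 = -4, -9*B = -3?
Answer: 104/3 ≈ 34.667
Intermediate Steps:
B = ⅓ (B = -⅑*(-3) = ⅓ ≈ 0.33333)
H(A, C) = -39 (H(A, C) = -27 + 3*(-4) = -27 - 12 = -39)
x = -104/105 (x = -2*(-3/(-7) + (⅓)/5) = -2*(-3*(-⅐) + (⅓)*(⅕)) = -2*(3/7 + 1/15) = -2*52/105 = -104/105 ≈ -0.99048)
(H(0, 0) + 4)*x = (-39 + 4)*(-104/105) = -35*(-104/105) = 104/3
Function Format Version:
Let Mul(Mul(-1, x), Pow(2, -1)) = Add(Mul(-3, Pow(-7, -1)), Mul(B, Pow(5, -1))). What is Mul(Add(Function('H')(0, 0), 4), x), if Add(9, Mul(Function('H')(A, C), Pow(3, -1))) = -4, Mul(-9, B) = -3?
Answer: Rational(104, 3) ≈ 34.667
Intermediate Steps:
B = Rational(1, 3) (B = Mul(Rational(-1, 9), -3) = Rational(1, 3) ≈ 0.33333)
Function('H')(A, C) = -39 (Function('H')(A, C) = Add(-27, Mul(3, -4)) = Add(-27, -12) = -39)
x = Rational(-104, 105) (x = Mul(-2, Add(Mul(-3, Pow(-7, -1)), Mul(Rational(1, 3), Pow(5, -1)))) = Mul(-2, Add(Mul(-3, Rational(-1, 7)), Mul(Rational(1, 3), Rational(1, 5)))) = Mul(-2, Add(Rational(3, 7), Rational(1, 15))) = Mul(-2, Rational(52, 105)) = Rational(-104, 105) ≈ -0.99048)
Mul(Add(Function('H')(0, 0), 4), x) = Mul(Add(-39, 4), Rational(-104, 105)) = Mul(-35, Rational(-104, 105)) = Rational(104, 3)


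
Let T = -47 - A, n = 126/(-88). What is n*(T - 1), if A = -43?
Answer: 315/44 ≈ 7.1591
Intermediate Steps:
n = -63/44 (n = 126*(-1/88) = -63/44 ≈ -1.4318)
T = -4 (T = -47 - 1*(-43) = -47 + 43 = -4)
n*(T - 1) = -63*(-4 - 1)/44 = -63/44*(-5) = 315/44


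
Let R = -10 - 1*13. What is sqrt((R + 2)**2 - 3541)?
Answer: 10*I*sqrt(31) ≈ 55.678*I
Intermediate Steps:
R = -23 (R = -10 - 13 = -23)
sqrt((R + 2)**2 - 3541) = sqrt((-23 + 2)**2 - 3541) = sqrt((-21)**2 - 3541) = sqrt(441 - 3541) = sqrt(-3100) = 10*I*sqrt(31)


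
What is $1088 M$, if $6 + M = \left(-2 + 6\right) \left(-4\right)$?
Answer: $-23936$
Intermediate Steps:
$M = -22$ ($M = -6 + \left(-2 + 6\right) \left(-4\right) = -6 + 4 \left(-4\right) = -6 - 16 = -22$)
$1088 M = 1088 \left(-22\right) = -23936$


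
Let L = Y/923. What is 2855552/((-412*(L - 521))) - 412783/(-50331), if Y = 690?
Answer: 7654318642543/355623595707 ≈ 21.524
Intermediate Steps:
L = 690/923 ≈ 0.74756
2855552/((-412*(L - 521))) - 412783/(-50331) = 2855552/((-412*(690/923 - 521))) - 412783/(-50331) = 2855552/((-412*(-480193/923))) - 412783*(-1/50331) = 2855552/(197839516/923) + 412783/50331 = 2855552*(923/197839516) + 412783/50331 = 94131232/7065697 + 412783/50331 = 7654318642543/355623595707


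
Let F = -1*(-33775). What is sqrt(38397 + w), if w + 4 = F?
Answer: 2*sqrt(18042) ≈ 268.64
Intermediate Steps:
F = 33775
w = 33771 (w = -4 + 33775 = 33771)
sqrt(38397 + w) = sqrt(38397 + 33771) = sqrt(72168) = 2*sqrt(18042)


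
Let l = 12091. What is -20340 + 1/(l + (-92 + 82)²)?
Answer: -247964939/12191 ≈ -20340.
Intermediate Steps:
-20340 + 1/(l + (-92 + 82)²) = -20340 + 1/(12091 + (-92 + 82)²) = -20340 + 1/(12091 + (-10)²) = -20340 + 1/(12091 + 100) = -20340 + 1/12191 = -247964939/12191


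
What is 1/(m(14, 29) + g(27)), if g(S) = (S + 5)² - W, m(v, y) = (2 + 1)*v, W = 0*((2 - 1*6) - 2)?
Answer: 1/1066 ≈ 0.00093809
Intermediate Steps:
W = 0 (W = 0*((2 - 6) - 2) = 0*(-4 - 2) = 0*(-6) = 0)
m(v, y) = 3*v
g(S) = (5 + S)² (g(S) = (S + 5)² - 1*0 = (5 + S)² + 0 = (5 + S)²)
1/(m(14, 29) + g(27)) = 1/(3*14 + (5 + 27)²) = 1/(42 + 32²) = 1/(42 + 1024) = 1/1066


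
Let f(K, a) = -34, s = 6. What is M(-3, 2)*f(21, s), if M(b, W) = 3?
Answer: -102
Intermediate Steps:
M(-3, 2)*f(21, s) = 3*(-34) = -102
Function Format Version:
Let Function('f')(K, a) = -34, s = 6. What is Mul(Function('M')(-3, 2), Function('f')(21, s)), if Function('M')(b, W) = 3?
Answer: -102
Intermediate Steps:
Mul(Function('M')(-3, 2), Function('f')(21, s)) = Mul(3, -34) = -102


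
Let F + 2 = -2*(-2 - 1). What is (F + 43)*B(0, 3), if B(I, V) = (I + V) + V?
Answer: 282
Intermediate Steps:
B(I, V) = I + 2*V
F = 4 (F = -2 - 2*(-2 - 1) = -2 - 2*(-3) = -2 + 6 = 4)
(F + 43)*B(0, 3) = (4 + 43)*(0 + 2*3) = 47*(0 + 6) = 47*6 = 282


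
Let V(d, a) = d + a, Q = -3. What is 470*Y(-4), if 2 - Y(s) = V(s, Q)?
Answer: 4230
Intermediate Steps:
V(d, a) = a + d
Y(s) = 5 - s (Y(s) = 2 - (-3 + s) = 2 + (3 - s) = 5 - s)
470*Y(-4) = 470*(5 - 1*(-4)) = 470*(5 + 4) = 470*9 = 4230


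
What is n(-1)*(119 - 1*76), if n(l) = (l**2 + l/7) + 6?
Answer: 2064/7 ≈ 294.86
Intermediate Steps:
n(l) = 6 + l**2 + l/7 (n(l) = (l**2 + l/7) + 6 = 6 + l**2 + l/7)
n(-1)*(119 - 1*76) = (6 + (-1)**2 + (1/7)*(-1))*(119 - 1*76) = (6 + 1 - 1/7)*(119 - 76) = (48/7)*43 = 2064/7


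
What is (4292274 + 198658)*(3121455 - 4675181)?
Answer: -6977677812632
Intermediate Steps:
(4292274 + 198658)*(3121455 - 4675181) = 4490932*(-1553726) = -6977677812632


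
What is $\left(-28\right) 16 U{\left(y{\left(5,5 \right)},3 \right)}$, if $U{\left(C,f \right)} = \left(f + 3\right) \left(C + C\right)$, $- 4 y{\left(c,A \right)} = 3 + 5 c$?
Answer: $37632$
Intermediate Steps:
$y{\left(c,A \right)} = - \frac{3}{4} - \frac{5 c}{4}$ ($y{\left(c,A \right)} = - \frac{3 + 5 c}{4} = - \frac{3}{4} - \frac{5 c}{4}$)
$U{\left(C,f \right)} = 2 C \left(3 + f\right)$ ($U{\left(C,f \right)} = \left(3 + f\right) 2 C = 2 C \left(3 + f\right)$)
$\left(-28\right) 16 U{\left(y{\left(5,5 \right)},3 \right)} = \left(-28\right) 16 \cdot 2 \left(- \frac{3}{4} - \frac{25}{4}\right) \left(3 + 3\right) = - 448 \cdot 2 \left(- \frac{3}{4} - \frac{25}{4}\right) 6 = - 448 \cdot 2 \left(-7\right) 6 = \left(-448\right) \left(-84\right) = 37632$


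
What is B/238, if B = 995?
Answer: 995/238 ≈ 4.1807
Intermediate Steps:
B/238 = 995/238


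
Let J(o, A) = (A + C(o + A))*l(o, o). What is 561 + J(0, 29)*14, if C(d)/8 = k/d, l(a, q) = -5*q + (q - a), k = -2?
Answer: 561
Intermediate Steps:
l(a, q) = -a - 4*q
C(d) = -16/d (C(d) = 8*(-2/d) = -16/d)
J(o, A) = -5*o*(A - 16/(A + o)) (J(o, A) = (A - 16/(o + A))*(-o - 4*o) = (A - 16/(A + o))*(-5*o) = -5*o*(A - 16/(A + o)))
561 + J(0, 29)*14 = 561 - 5*0*(-16 + 29*(29 + 0))/(29 + 0)*14 = 561 - 5*0*(-16 + 29*29)/29*14 = 561 - 5*0*1/29*(-16 + 841)*14 = 561 - 5*0*1/29*825*14 = 561 + 0*14 = 561 + 0 = 561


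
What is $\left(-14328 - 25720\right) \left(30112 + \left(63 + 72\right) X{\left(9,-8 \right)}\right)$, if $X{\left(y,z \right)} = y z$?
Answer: $-816658816$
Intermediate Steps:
$\left(-14328 - 25720\right) \left(30112 + \left(63 + 72\right) X{\left(9,-8 \right)}\right) = \left(-14328 - 25720\right) \left(30112 + \left(63 + 72\right) 9 \left(-8\right)\right) = - 40048 \left(30112 + 135 \left(-72\right)\right) = - 40048 \left(30112 - 9720\right) = \left(-40048\right) 20392 = -816658816$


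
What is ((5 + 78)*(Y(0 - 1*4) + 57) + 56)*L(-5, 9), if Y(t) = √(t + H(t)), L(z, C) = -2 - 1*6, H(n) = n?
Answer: -38296 - 1328*I*√2 ≈ -38296.0 - 1878.1*I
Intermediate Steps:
L(z, C) = -8 (L(z, C) = -2 - 6 = -8)
Y(t) = √2*√t (Y(t) = √(t + t) = √(2*t) = √2*√t)
((5 + 78)*(Y(0 - 1*4) + 57) + 56)*L(-5, 9) = ((5 + 78)*(√2*√(0 - 1*4) + 57) + 56)*(-8) = (83*(√2*√(0 - 4) + 57) + 56)*(-8) = (83*(√2*√(-4) + 57) + 56)*(-8) = (83*(√2*(2*I) + 57) + 56)*(-8) = (83*(2*I*√2 + 57) + 56)*(-8) = (83*(57 + 2*I*√2) + 56)*(-8) = ((4731 + 166*I*√2) + 56)*(-8) = (4787 + 166*I*√2)*(-8) = -38296 - 1328*I*√2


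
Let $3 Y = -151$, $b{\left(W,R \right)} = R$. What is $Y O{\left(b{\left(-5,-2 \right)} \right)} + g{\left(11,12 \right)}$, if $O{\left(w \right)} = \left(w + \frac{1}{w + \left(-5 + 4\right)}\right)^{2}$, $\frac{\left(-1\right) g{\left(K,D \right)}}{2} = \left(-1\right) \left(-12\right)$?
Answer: $- \frac{8047}{27} \approx -298.04$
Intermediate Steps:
$Y = - \frac{151}{3}$ ($Y = \frac{1}{3} \left(-151\right) = - \frac{151}{3} \approx -50.333$)
$g{\left(K,D \right)} = -24$ ($g{\left(K,D \right)} = - 2 \left(\left(-1\right) \left(-12\right)\right) = \left(-2\right) 12 = -24$)
$O{\left(w \right)} = \left(w + \frac{1}{-1 + w}\right)^{2}$ ($O{\left(w \right)} = \left(w + \frac{1}{w - 1}\right)^{2} = \left(w + \frac{1}{-1 + w}\right)^{2}$)
$Y O{\left(b{\left(-5,-2 \right)} \right)} + g{\left(11,12 \right)} = - \frac{151 \frac{\left(1 + \left(-2\right)^{2} - -2\right)^{2}}{\left(-1 - 2\right)^{2}}}{3} - 24 = - \frac{151 \frac{\left(1 + 4 + 2\right)^{2}}{9}}{3} - 24 = - \frac{151 \frac{7^{2}}{9}}{3} - 24 = - \frac{151 \cdot \frac{1}{9} \cdot 49}{3} - 24 = \left(- \frac{151}{3}\right) \frac{49}{9} - 24 = - \frac{7399}{27} - 24 = - \frac{8047}{27}$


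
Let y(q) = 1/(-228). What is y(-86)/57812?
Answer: -1/13181136 ≈ -7.5866e-8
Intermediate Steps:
y(q) = -1/228
y(-86)/57812 = -1/228/57812 = -1/228*1/57812 = -1/13181136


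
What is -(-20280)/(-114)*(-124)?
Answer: 419120/19 ≈ 22059.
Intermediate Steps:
-(-20280)/(-114)*(-124) = -(-20280)*(-1)/114*(-124) = -130*26/19*(-124) = -3380/19*(-124) = 419120/19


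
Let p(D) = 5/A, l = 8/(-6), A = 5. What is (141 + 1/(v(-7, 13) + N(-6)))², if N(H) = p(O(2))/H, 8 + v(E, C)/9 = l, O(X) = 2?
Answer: 5069297601/255025 ≈ 19878.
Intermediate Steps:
l = -4/3 (l = 8*(-⅙) = -4/3 ≈ -1.3333)
v(E, C) = -84 (v(E, C) = -72 + 9*(-4/3) = -72 - 12 = -84)
p(D) = 1 (p(D) = 5/5 = 5*(⅕) = 1)
N(H) = 1/H
(141 + 1/(v(-7, 13) + N(-6)))² = (141 + 1/(-84 + 1/(-6)))² = (141 + 1/(-84 - ⅙))² = (141 + 1/(-505/6))² = (141 - 6/505)² = (71199/505)² = 5069297601/255025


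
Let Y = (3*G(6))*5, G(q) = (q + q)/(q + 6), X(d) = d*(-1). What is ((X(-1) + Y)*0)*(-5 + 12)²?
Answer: 0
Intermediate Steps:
X(d) = -d
G(q) = 2*q/(6 + q) (G(q) = (2*q)/(6 + q) = 2*q/(6 + q))
Y = 15 (Y = (3*(2*6/(6 + 6)))*5 = (3*(2*6/12))*5 = (3*(2*6*(1/12)))*5 = (3*1)*5 = 3*5 = 15)
((X(-1) + Y)*0)*(-5 + 12)² = ((-1*(-1) + 15)*0)*(-5 + 12)² = ((1 + 15)*0)*7² = (16*0)*49 = 0*49 = 0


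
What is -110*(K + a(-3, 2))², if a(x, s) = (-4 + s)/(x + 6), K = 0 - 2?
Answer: -7040/9 ≈ -782.22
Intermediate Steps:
K = -2
a(x, s) = (-4 + s)/(6 + x)
-110*(K + a(-3, 2))² = -110*(-2 + (-4 + 2)/(6 - 3))² = -110*(-2 - 2/3)² = -110*(-2 + (⅓)*(-2))² = -110*(-2 - ⅔)² = -110*(-8/3)² = -110*64/9 = -7040/9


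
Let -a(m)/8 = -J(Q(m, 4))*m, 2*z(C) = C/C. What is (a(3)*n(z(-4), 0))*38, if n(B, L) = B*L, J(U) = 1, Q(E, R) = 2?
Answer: 0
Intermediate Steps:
z(C) = ½ (z(C) = (C/C)/2 = (½)*1 = ½)
a(m) = 8*m (a(m) = -(-8)*1*m = -(-8)*m = 8*m)
(a(3)*n(z(-4), 0))*38 = ((8*3)*((½)*0))*38 = (24*0)*38 = 0*38 = 0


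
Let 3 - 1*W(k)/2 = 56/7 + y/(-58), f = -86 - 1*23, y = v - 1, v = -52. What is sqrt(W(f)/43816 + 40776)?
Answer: sqrt(16459099778174386)/635332 ≈ 201.93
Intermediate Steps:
y = -53 (y = -52 - 1 = -53)
f = -109 (f = -86 - 23 = -109)
W(k) = -343/29 (W(k) = 6 - 2*(56/7 - 53/(-58)) = 6 - 2*(56*(1/7) - 53*(-1/58)) = 6 - 2*(8 + 53/58) = 6 - 2*517/58 = 6 - 517/29 = -343/29)
sqrt(W(f)/43816 + 40776) = sqrt(-343/29/43816 + 40776) = sqrt(-343/29*1/43816 + 40776) = sqrt(-343/1270664 + 40776) = sqrt(51812594921/1270664) = sqrt(16459099778174386)/635332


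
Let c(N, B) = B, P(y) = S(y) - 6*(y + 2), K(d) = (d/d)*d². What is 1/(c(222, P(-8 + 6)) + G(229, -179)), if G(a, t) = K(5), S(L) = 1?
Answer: 1/26 ≈ 0.038462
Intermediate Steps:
K(d) = d² (K(d) = 1*d² = d²)
P(y) = -11 - 6*y (P(y) = 1 - 6*(y + 2) = 1 - 6*(2 + y) = 1 - (12 + 6*y) = 1 + (-12 - 6*y) = -11 - 6*y)
G(a, t) = 25 (G(a, t) = 5² = 25)
1/(c(222, P(-8 + 6)) + G(229, -179)) = 1/((-11 - 6*(-8 + 6)) + 25) = 1/((-11 - 6*(-2)) + 25) = 1/((-11 + 12) + 25) = 1/(1 + 25) = 1/26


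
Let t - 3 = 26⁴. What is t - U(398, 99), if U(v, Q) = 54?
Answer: 456925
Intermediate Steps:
t = 456979 (t = 3 + 26⁴ = 3 + 456976 = 456979)
t - U(398, 99) = 456979 - 1*54 = 456979 - 54 = 456925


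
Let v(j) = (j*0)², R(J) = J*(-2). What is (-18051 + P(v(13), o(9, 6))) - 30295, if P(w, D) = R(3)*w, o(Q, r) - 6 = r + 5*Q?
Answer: -48346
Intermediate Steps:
R(J) = -2*J
o(Q, r) = 6 + r + 5*Q (o(Q, r) = 6 + (r + 5*Q) = 6 + r + 5*Q)
v(j) = 0 (v(j) = 0² = 0)
P(w, D) = -6*w (P(w, D) = (-2*3)*w = -6*w)
(-18051 + P(v(13), o(9, 6))) - 30295 = (-18051 - 6*0) - 30295 = (-18051 + 0) - 30295 = -18051 - 30295 = -48346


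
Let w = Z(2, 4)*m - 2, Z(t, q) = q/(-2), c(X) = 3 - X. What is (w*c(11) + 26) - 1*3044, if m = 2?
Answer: -2970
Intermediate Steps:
Z(t, q) = -q/2
w = -6 (w = -½*4*2 - 2 = -2*2 - 2 = -4 - 2 = -6)
(w*c(11) + 26) - 1*3044 = (-6*(3 - 1*11) + 26) - 1*3044 = (-6*(3 - 11) + 26) - 3044 = (-6*(-8) + 26) - 3044 = (48 + 26) - 3044 = 74 - 3044 = -2970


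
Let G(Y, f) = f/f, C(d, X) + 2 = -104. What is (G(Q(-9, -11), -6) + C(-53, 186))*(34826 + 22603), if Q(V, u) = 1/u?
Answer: -6030045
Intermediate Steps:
C(d, X) = -106 (C(d, X) = -2 - 104 = -106)
G(Y, f) = 1
(G(Q(-9, -11), -6) + C(-53, 186))*(34826 + 22603) = (1 - 106)*(34826 + 22603) = -105*57429 = -6030045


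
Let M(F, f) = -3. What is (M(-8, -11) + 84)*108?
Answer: 8748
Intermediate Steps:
(M(-8, -11) + 84)*108 = (-3 + 84)*108 = 81*108 = 8748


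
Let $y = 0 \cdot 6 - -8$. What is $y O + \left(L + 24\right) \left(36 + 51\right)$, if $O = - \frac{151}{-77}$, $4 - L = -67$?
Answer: $\frac{637613}{77} \approx 8280.7$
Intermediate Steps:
$L = 71$ ($L = 4 - -67 = 4 + 67 = 71$)
$O = \frac{151}{77}$ ($O = \left(-151\right) \left(- \frac{1}{77}\right) = \frac{151}{77} \approx 1.961$)
$y = 8$ ($y = 0 + 8 = 8$)
$y O + \left(L + 24\right) \left(36 + 51\right) = 8 \cdot \frac{151}{77} + \left(71 + 24\right) \left(36 + 51\right) = \frac{1208}{77} + 95 \cdot 87 = \frac{1208}{77} + 8265 = \frac{637613}{77}$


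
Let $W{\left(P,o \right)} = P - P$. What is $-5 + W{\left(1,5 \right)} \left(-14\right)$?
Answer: $-5$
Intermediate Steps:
$W{\left(P,o \right)} = 0$
$-5 + W{\left(1,5 \right)} \left(-14\right) = -5 + 0 \left(-14\right) = -5 + 0 = -5$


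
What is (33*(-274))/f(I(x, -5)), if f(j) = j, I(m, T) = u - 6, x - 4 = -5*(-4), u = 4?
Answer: 4521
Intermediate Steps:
x = 24 (x = 4 - 5*(-4) = 4 + 20 = 24)
I(m, T) = -2 (I(m, T) = 4 - 6 = -2)
(33*(-274))/f(I(x, -5)) = (33*(-274))/(-2) = -9042*(-½) = 4521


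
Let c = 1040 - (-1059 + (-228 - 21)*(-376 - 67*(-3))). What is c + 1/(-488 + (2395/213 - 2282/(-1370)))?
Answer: -2875034841137/69318032 ≈ -41476.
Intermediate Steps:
c = -41476 (c = 1040 - (-1059 - 249*(-376 + 201)) = 1040 - (-1059 - 249*(-175)) = 1040 - (-1059 + 43575) = 1040 - 1*42516 = 1040 - 42516 = -41476)
c + 1/(-488 + (2395/213 - 2282/(-1370))) = -41476 + 1/(-488 + (2395/213 - 2282/(-1370))) = -41476 + 1/(-488 + (2395*(1/213) - 2282*(-1/1370))) = -41476 + 1/(-488 + (2395/213 + 1141/685)) = -41476 + 1/(-488 + 1883608/145905) = -41476 + 1/(-69318032/145905) = -41476 - 145905/69318032 = -2875034841137/69318032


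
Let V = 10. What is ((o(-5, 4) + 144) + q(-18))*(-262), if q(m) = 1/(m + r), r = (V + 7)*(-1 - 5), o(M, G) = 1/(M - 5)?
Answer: -2261977/60 ≈ -37700.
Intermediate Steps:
o(M, G) = 1/(-5 + M)
r = -102 (r = (10 + 7)*(-1 - 5) = 17*(-6) = -102)
q(m) = 1/(-102 + m) (q(m) = 1/(m - 102) = 1/(-102 + m))
((o(-5, 4) + 144) + q(-18))*(-262) = ((1/(-5 - 5) + 144) + 1/(-102 - 18))*(-262) = ((1/(-10) + 144) + 1/(-120))*(-262) = ((-⅒ + 144) - 1/120)*(-262) = (1439/10 - 1/120)*(-262) = (17267/120)*(-262) = -2261977/60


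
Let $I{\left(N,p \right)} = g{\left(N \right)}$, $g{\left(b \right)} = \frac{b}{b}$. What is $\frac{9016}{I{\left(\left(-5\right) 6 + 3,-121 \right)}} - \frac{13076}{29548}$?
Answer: $\frac{66597923}{7387} \approx 9015.6$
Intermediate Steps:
$g{\left(b \right)} = 1$
$I{\left(N,p \right)} = 1$
$\frac{9016}{I{\left(\left(-5\right) 6 + 3,-121 \right)}} - \frac{13076}{29548} = \frac{9016}{1} - \frac{13076}{29548} = 9016 \cdot 1 - \frac{3269}{7387} = 9016 - \frac{3269}{7387} = \frac{66597923}{7387}$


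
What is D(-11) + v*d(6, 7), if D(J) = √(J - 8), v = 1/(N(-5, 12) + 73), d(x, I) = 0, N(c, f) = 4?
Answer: I*√19 ≈ 4.3589*I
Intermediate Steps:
v = 1/77 (v = 1/(4 + 73) = 1/77 ≈ 0.012987)
D(J) = √(-8 + J)
D(-11) + v*d(6, 7) = √(-8 - 11) + (1/77)*0 = √(-19) + 0 = I*√19 + 0 = I*√19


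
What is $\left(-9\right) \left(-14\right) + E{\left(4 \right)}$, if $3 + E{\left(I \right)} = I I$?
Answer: $139$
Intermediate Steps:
$E{\left(I \right)} = -3 + I^{2}$ ($E{\left(I \right)} = -3 + I I = -3 + I^{2}$)
$\left(-9\right) \left(-14\right) + E{\left(4 \right)} = \left(-9\right) \left(-14\right) - \left(3 - 4^{2}\right) = 126 + \left(-3 + 16\right) = 126 + 13 = 139$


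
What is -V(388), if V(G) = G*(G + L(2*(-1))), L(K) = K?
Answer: -149768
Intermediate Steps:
V(G) = G*(-2 + G) (V(G) = G*(G + 2*(-1)) = G*(G - 2) = G*(-2 + G))
-V(388) = -388*(-2 + 388) = -388*386 = -1*149768 = -149768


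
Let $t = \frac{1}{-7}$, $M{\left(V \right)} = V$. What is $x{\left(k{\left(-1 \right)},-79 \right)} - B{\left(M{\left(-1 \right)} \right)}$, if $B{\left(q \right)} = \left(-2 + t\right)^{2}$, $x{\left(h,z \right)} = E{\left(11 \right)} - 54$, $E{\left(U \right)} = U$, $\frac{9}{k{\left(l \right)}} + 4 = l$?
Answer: $- \frac{2332}{49} \approx -47.592$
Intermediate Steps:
$k{\left(l \right)} = \frac{9}{-4 + l}$
$t = - \frac{1}{7} \approx -0.14286$
$x{\left(h,z \right)} = -43$ ($x{\left(h,z \right)} = 11 - 54 = -43$)
$B{\left(q \right)} = \frac{225}{49}$ ($B{\left(q \right)} = \left(-2 - \frac{1}{7}\right)^{2} = \left(- \frac{15}{7}\right)^{2} = \frac{225}{49}$)
$x{\left(k{\left(-1 \right)},-79 \right)} - B{\left(M{\left(-1 \right)} \right)} = -43 - \frac{225}{49} = - \frac{2332}{49}$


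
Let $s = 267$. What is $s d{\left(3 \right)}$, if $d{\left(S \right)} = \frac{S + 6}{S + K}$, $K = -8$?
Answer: $- \frac{2403}{5} \approx -480.6$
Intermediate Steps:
$d{\left(S \right)} = \frac{6 + S}{-8 + S}$ ($d{\left(S \right)} = \frac{S + 6}{S - 8} = \frac{6 + S}{-8 + S}$)
$s d{\left(3 \right)} = 267 \frac{6 + 3}{-8 + 3} = 267 \frac{1}{-5} \cdot 9 = 267 \left(\left(- \frac{1}{5}\right) 9\right) = 267 \left(- \frac{9}{5}\right) = - \frac{2403}{5}$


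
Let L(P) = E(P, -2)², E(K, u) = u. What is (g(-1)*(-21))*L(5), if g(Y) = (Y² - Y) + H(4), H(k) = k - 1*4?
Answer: -168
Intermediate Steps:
H(k) = -4 + k (H(k) = k - 4 = -4 + k)
g(Y) = Y² - Y (g(Y) = (Y² - Y) + (-4 + 4) = (Y² - Y) + 0 = Y² - Y)
L(P) = 4 (L(P) = (-2)² = 4)
(g(-1)*(-21))*L(5) = (-(-1 - 1)*(-21))*4 = (-1*(-2)*(-21))*4 = (2*(-21))*4 = -42*4 = -168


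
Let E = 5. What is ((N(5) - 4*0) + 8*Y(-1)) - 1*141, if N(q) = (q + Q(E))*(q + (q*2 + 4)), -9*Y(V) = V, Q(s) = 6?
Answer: 620/9 ≈ 68.889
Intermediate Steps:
Y(V) = -V/9
N(q) = (4 + 3*q)*(6 + q) (N(q) = (q + 6)*(q + (q*2 + 4)) = (6 + q)*(q + (2*q + 4)) = (6 + q)*(q + (4 + 2*q)) = (6 + q)*(4 + 3*q) = (4 + 3*q)*(6 + q))
((N(5) - 4*0) + 8*Y(-1)) - 1*141 = (((24 + 3*5² + 22*5) - 4*0) + 8*(-⅑*(-1))) - 1*141 = (((24 + 3*25 + 110) + 0) + 8*(⅑)) - 141 = (((24 + 75 + 110) + 0) + 8/9) - 141 = ((209 + 0) + 8/9) - 141 = (209 + 8/9) - 141 = 1889/9 - 141 = 620/9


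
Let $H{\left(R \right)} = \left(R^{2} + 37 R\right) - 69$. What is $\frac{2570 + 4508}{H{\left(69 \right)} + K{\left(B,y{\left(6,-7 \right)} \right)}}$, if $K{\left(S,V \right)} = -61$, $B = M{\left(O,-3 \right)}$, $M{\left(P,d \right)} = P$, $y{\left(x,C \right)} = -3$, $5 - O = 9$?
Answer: $\frac{3539}{3592} \approx 0.98524$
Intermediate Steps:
$O = -4$ ($O = 5 - 9 = -4$)
$B = -4$
$H{\left(R \right)} = -69 + R^{2} + 37 R$
$\frac{2570 + 4508}{H{\left(69 \right)} + K{\left(B,y{\left(6,-7 \right)} \right)}} = \frac{2570 + 4508}{\left(-69 + 69^{2} + 37 \cdot 69\right) - 61} = \frac{7078}{\left(-69 + 4761 + 2553\right) - 61} = \frac{7078}{7245 - 61} = \frac{7078}{7184} = 7078 \cdot \frac{1}{7184} = \frac{3539}{3592}$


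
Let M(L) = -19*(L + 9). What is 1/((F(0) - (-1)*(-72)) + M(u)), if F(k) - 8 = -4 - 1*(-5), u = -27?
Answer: 1/279 ≈ 0.0035842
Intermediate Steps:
M(L) = -171 - 19*L (M(L) = -19*(9 + L) = -171 - 19*L)
F(k) = 9 (F(k) = 8 + (-4 - 1*(-5)) = 8 + (-4 + 5) = 8 + 1 = 9)
1/((F(0) - (-1)*(-72)) + M(u)) = 1/((9 - (-1)*(-72)) + (-171 - 19*(-27))) = 1/((9 - 1*72) + (-171 + 513)) = 1/((9 - 72) + 342) = 1/(-63 + 342) = 1/279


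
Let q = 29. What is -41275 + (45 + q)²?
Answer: -35799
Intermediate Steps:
-41275 + (45 + q)² = -41275 + (45 + 29)² = -41275 + 74² = -41275 + 5476 = -35799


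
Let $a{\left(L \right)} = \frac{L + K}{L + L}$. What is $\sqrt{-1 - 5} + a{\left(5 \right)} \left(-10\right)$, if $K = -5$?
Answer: $i \sqrt{6} \approx 2.4495 i$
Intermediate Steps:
$a{\left(L \right)} = \frac{-5 + L}{2 L}$ ($a{\left(L \right)} = \frac{L - 5}{L + L} = \frac{-5 + L}{2 L}$)
$\sqrt{-1 - 5} + a{\left(5 \right)} \left(-10\right) = \sqrt{-1 - 5} + \frac{-5 + 5}{2 \cdot 5} \left(-10\right) = \sqrt{-6} + \frac{1}{2} \cdot \frac{1}{5} \cdot 0 \left(-10\right) = i \sqrt{6} + 0 \left(-10\right) = i \sqrt{6} + 0 = i \sqrt{6}$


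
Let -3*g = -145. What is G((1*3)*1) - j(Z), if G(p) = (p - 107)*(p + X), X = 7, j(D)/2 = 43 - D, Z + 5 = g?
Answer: -3118/3 ≈ -1039.3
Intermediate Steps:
g = 145/3 (g = -1/3*(-145) = 145/3 ≈ 48.333)
Z = 130/3 (Z = -5 + 145/3 = 130/3 ≈ 43.333)
j(D) = 86 - 2*D (j(D) = 2*(43 - D) = 86 - 2*D)
G(p) = (-107 + p)*(7 + p) (G(p) = (p - 107)*(p + 7) = (-107 + p)*(7 + p))
G((1*3)*1) - j(Z) = (-749 + ((1*3)*1)**2 - 100*1*3) - (86 - 2*130/3) = (-749 + (3*1)**2 - 300) - (86 - 260/3) = (-749 + 3**2 - 100*3) - 1*(-2/3) = (-749 + 9 - 300) + 2/3 = -1040 + 2/3 = -3118/3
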